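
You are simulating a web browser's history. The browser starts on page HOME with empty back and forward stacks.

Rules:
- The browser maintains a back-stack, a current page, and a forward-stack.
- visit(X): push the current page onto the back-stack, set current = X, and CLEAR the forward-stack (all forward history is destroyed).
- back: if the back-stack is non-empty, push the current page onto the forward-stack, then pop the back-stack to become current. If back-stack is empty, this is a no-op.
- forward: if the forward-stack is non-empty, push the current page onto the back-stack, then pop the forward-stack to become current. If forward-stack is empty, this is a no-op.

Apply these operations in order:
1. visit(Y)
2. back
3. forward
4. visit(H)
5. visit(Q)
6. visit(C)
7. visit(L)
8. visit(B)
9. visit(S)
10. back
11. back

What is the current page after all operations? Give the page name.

After 1 (visit(Y)): cur=Y back=1 fwd=0
After 2 (back): cur=HOME back=0 fwd=1
After 3 (forward): cur=Y back=1 fwd=0
After 4 (visit(H)): cur=H back=2 fwd=0
After 5 (visit(Q)): cur=Q back=3 fwd=0
After 6 (visit(C)): cur=C back=4 fwd=0
After 7 (visit(L)): cur=L back=5 fwd=0
After 8 (visit(B)): cur=B back=6 fwd=0
After 9 (visit(S)): cur=S back=7 fwd=0
After 10 (back): cur=B back=6 fwd=1
After 11 (back): cur=L back=5 fwd=2

Answer: L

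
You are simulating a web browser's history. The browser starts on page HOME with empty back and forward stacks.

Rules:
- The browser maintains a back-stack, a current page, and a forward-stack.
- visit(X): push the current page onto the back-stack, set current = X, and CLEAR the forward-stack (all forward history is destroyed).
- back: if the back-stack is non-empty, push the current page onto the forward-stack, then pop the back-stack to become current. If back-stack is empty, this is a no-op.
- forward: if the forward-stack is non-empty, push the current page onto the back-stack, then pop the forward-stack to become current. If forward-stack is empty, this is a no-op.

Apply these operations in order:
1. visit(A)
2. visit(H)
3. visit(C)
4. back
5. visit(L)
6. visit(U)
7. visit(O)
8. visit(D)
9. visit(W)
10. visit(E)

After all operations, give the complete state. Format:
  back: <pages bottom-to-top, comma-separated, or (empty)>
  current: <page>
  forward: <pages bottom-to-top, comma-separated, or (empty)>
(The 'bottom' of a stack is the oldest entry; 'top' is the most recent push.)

Answer: back: HOME,A,H,L,U,O,D,W
current: E
forward: (empty)

Derivation:
After 1 (visit(A)): cur=A back=1 fwd=0
After 2 (visit(H)): cur=H back=2 fwd=0
After 3 (visit(C)): cur=C back=3 fwd=0
After 4 (back): cur=H back=2 fwd=1
After 5 (visit(L)): cur=L back=3 fwd=0
After 6 (visit(U)): cur=U back=4 fwd=0
After 7 (visit(O)): cur=O back=5 fwd=0
After 8 (visit(D)): cur=D back=6 fwd=0
After 9 (visit(W)): cur=W back=7 fwd=0
After 10 (visit(E)): cur=E back=8 fwd=0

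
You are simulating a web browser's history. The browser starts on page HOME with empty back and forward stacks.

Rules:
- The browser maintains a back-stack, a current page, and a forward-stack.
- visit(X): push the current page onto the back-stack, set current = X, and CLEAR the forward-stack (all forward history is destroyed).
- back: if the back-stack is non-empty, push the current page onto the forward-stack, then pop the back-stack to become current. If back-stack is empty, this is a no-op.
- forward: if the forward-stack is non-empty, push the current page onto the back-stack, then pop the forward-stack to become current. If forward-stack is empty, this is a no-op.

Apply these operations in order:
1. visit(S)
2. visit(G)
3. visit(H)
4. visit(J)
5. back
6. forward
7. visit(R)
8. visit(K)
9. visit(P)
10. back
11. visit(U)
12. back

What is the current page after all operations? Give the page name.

Answer: K

Derivation:
After 1 (visit(S)): cur=S back=1 fwd=0
After 2 (visit(G)): cur=G back=2 fwd=0
After 3 (visit(H)): cur=H back=3 fwd=0
After 4 (visit(J)): cur=J back=4 fwd=0
After 5 (back): cur=H back=3 fwd=1
After 6 (forward): cur=J back=4 fwd=0
After 7 (visit(R)): cur=R back=5 fwd=0
After 8 (visit(K)): cur=K back=6 fwd=0
After 9 (visit(P)): cur=P back=7 fwd=0
After 10 (back): cur=K back=6 fwd=1
After 11 (visit(U)): cur=U back=7 fwd=0
After 12 (back): cur=K back=6 fwd=1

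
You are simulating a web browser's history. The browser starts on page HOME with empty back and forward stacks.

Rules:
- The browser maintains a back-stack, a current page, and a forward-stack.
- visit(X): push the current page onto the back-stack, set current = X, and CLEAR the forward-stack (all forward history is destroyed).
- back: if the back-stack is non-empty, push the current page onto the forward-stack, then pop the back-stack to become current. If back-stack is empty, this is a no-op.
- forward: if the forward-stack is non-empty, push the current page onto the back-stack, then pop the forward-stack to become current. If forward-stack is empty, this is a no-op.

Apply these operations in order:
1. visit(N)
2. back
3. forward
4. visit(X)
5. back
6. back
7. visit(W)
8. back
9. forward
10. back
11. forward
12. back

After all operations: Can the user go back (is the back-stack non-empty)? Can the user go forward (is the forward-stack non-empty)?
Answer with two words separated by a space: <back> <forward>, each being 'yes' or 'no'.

After 1 (visit(N)): cur=N back=1 fwd=0
After 2 (back): cur=HOME back=0 fwd=1
After 3 (forward): cur=N back=1 fwd=0
After 4 (visit(X)): cur=X back=2 fwd=0
After 5 (back): cur=N back=1 fwd=1
After 6 (back): cur=HOME back=0 fwd=2
After 7 (visit(W)): cur=W back=1 fwd=0
After 8 (back): cur=HOME back=0 fwd=1
After 9 (forward): cur=W back=1 fwd=0
After 10 (back): cur=HOME back=0 fwd=1
After 11 (forward): cur=W back=1 fwd=0
After 12 (back): cur=HOME back=0 fwd=1

Answer: no yes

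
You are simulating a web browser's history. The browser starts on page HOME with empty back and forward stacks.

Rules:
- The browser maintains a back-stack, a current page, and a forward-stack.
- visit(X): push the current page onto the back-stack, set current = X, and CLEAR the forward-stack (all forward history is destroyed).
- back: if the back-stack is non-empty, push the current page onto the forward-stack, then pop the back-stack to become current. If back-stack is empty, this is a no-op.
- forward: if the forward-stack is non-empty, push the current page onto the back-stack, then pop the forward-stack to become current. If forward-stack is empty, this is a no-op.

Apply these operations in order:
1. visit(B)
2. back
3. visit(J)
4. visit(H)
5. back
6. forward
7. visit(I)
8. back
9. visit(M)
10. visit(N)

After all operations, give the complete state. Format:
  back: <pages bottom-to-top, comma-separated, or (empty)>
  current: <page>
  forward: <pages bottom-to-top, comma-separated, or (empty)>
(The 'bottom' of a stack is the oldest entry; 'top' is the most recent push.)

Answer: back: HOME,J,H,M
current: N
forward: (empty)

Derivation:
After 1 (visit(B)): cur=B back=1 fwd=0
After 2 (back): cur=HOME back=0 fwd=1
After 3 (visit(J)): cur=J back=1 fwd=0
After 4 (visit(H)): cur=H back=2 fwd=0
After 5 (back): cur=J back=1 fwd=1
After 6 (forward): cur=H back=2 fwd=0
After 7 (visit(I)): cur=I back=3 fwd=0
After 8 (back): cur=H back=2 fwd=1
After 9 (visit(M)): cur=M back=3 fwd=0
After 10 (visit(N)): cur=N back=4 fwd=0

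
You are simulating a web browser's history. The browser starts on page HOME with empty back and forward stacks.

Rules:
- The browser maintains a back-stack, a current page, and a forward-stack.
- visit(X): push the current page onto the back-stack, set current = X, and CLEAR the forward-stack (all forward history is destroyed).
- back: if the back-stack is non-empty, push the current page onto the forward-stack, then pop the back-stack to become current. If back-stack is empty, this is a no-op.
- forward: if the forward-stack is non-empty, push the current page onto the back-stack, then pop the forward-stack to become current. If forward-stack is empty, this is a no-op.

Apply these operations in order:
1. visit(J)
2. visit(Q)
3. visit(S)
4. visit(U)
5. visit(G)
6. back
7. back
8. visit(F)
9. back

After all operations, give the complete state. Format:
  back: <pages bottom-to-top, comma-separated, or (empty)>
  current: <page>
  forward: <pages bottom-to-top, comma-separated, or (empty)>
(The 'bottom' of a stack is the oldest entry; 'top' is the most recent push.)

Answer: back: HOME,J,Q
current: S
forward: F

Derivation:
After 1 (visit(J)): cur=J back=1 fwd=0
After 2 (visit(Q)): cur=Q back=2 fwd=0
After 3 (visit(S)): cur=S back=3 fwd=0
After 4 (visit(U)): cur=U back=4 fwd=0
After 5 (visit(G)): cur=G back=5 fwd=0
After 6 (back): cur=U back=4 fwd=1
After 7 (back): cur=S back=3 fwd=2
After 8 (visit(F)): cur=F back=4 fwd=0
After 9 (back): cur=S back=3 fwd=1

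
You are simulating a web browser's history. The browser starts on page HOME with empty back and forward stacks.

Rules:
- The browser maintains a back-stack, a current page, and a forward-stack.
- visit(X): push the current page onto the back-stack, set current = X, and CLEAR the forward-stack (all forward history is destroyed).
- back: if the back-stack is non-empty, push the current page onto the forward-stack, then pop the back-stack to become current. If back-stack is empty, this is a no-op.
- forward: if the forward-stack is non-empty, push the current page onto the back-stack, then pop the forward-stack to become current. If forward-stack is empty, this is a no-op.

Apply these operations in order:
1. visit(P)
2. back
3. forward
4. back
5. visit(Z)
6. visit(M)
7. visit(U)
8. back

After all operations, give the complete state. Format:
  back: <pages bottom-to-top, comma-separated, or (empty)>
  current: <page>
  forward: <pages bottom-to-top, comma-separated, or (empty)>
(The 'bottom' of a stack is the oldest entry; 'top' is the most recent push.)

Answer: back: HOME,Z
current: M
forward: U

Derivation:
After 1 (visit(P)): cur=P back=1 fwd=0
After 2 (back): cur=HOME back=0 fwd=1
After 3 (forward): cur=P back=1 fwd=0
After 4 (back): cur=HOME back=0 fwd=1
After 5 (visit(Z)): cur=Z back=1 fwd=0
After 6 (visit(M)): cur=M back=2 fwd=0
After 7 (visit(U)): cur=U back=3 fwd=0
After 8 (back): cur=M back=2 fwd=1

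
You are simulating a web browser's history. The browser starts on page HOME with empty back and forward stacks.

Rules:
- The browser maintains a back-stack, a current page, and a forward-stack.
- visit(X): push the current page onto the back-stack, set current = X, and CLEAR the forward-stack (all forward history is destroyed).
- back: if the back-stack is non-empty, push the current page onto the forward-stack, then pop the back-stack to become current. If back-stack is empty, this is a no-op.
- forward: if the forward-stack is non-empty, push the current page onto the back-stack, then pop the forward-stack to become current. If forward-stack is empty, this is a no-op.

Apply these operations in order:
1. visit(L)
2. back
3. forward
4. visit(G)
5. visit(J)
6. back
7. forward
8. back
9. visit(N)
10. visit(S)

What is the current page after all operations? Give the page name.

Answer: S

Derivation:
After 1 (visit(L)): cur=L back=1 fwd=0
After 2 (back): cur=HOME back=0 fwd=1
After 3 (forward): cur=L back=1 fwd=0
After 4 (visit(G)): cur=G back=2 fwd=0
After 5 (visit(J)): cur=J back=3 fwd=0
After 6 (back): cur=G back=2 fwd=1
After 7 (forward): cur=J back=3 fwd=0
After 8 (back): cur=G back=2 fwd=1
After 9 (visit(N)): cur=N back=3 fwd=0
After 10 (visit(S)): cur=S back=4 fwd=0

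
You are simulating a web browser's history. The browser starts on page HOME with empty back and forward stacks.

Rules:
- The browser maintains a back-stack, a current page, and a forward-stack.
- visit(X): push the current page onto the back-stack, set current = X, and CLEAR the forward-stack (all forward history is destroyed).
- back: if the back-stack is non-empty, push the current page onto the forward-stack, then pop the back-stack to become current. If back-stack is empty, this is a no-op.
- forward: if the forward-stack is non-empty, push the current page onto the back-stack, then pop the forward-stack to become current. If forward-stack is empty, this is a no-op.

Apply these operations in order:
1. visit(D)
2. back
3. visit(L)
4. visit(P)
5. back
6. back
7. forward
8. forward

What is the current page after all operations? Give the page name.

Answer: P

Derivation:
After 1 (visit(D)): cur=D back=1 fwd=0
After 2 (back): cur=HOME back=0 fwd=1
After 3 (visit(L)): cur=L back=1 fwd=0
After 4 (visit(P)): cur=P back=2 fwd=0
After 5 (back): cur=L back=1 fwd=1
After 6 (back): cur=HOME back=0 fwd=2
After 7 (forward): cur=L back=1 fwd=1
After 8 (forward): cur=P back=2 fwd=0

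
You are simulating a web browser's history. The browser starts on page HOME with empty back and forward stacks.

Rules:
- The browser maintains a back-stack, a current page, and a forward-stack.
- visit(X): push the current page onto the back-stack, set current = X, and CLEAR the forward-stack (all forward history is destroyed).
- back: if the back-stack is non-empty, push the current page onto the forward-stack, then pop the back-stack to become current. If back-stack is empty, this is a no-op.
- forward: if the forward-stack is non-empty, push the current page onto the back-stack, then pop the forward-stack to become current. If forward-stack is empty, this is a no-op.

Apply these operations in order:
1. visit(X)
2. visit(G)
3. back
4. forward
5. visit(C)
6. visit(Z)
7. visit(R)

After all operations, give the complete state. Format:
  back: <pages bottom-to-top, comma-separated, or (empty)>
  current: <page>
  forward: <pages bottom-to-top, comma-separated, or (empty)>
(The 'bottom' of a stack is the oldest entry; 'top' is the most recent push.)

Answer: back: HOME,X,G,C,Z
current: R
forward: (empty)

Derivation:
After 1 (visit(X)): cur=X back=1 fwd=0
After 2 (visit(G)): cur=G back=2 fwd=0
After 3 (back): cur=X back=1 fwd=1
After 4 (forward): cur=G back=2 fwd=0
After 5 (visit(C)): cur=C back=3 fwd=0
After 6 (visit(Z)): cur=Z back=4 fwd=0
After 7 (visit(R)): cur=R back=5 fwd=0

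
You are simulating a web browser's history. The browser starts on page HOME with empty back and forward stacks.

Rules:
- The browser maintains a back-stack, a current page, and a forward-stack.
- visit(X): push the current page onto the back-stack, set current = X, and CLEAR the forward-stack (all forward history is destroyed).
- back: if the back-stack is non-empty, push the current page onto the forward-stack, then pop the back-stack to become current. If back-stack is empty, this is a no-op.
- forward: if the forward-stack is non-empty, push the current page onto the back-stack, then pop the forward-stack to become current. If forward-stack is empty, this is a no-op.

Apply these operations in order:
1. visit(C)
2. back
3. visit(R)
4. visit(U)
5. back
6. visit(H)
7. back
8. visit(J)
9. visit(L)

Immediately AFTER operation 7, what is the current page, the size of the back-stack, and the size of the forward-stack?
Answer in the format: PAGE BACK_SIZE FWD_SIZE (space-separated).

After 1 (visit(C)): cur=C back=1 fwd=0
After 2 (back): cur=HOME back=0 fwd=1
After 3 (visit(R)): cur=R back=1 fwd=0
After 4 (visit(U)): cur=U back=2 fwd=0
After 5 (back): cur=R back=1 fwd=1
After 6 (visit(H)): cur=H back=2 fwd=0
After 7 (back): cur=R back=1 fwd=1

R 1 1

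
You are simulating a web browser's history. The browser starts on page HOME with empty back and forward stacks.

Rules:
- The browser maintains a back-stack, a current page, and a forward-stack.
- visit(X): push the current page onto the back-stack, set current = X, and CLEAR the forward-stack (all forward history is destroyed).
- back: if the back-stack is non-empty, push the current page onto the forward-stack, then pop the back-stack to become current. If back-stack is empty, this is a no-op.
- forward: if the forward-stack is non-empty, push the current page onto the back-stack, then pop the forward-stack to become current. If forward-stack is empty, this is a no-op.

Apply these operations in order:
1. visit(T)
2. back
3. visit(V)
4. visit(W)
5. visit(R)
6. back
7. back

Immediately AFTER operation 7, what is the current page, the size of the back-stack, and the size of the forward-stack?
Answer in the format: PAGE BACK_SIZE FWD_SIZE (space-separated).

After 1 (visit(T)): cur=T back=1 fwd=0
After 2 (back): cur=HOME back=0 fwd=1
After 3 (visit(V)): cur=V back=1 fwd=0
After 4 (visit(W)): cur=W back=2 fwd=0
After 5 (visit(R)): cur=R back=3 fwd=0
After 6 (back): cur=W back=2 fwd=1
After 7 (back): cur=V back=1 fwd=2

V 1 2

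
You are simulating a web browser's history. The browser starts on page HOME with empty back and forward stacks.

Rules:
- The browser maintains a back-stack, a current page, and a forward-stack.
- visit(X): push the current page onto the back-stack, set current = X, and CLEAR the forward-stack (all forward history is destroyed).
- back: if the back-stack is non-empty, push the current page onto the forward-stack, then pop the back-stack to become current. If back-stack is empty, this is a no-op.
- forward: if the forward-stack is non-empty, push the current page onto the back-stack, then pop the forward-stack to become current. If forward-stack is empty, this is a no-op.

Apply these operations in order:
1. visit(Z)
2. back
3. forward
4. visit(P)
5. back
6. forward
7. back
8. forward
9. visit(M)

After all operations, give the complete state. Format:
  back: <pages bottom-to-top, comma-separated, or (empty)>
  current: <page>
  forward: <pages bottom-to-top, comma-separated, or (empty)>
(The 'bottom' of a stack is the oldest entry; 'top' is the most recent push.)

Answer: back: HOME,Z,P
current: M
forward: (empty)

Derivation:
After 1 (visit(Z)): cur=Z back=1 fwd=0
After 2 (back): cur=HOME back=0 fwd=1
After 3 (forward): cur=Z back=1 fwd=0
After 4 (visit(P)): cur=P back=2 fwd=0
After 5 (back): cur=Z back=1 fwd=1
After 6 (forward): cur=P back=2 fwd=0
After 7 (back): cur=Z back=1 fwd=1
After 8 (forward): cur=P back=2 fwd=0
After 9 (visit(M)): cur=M back=3 fwd=0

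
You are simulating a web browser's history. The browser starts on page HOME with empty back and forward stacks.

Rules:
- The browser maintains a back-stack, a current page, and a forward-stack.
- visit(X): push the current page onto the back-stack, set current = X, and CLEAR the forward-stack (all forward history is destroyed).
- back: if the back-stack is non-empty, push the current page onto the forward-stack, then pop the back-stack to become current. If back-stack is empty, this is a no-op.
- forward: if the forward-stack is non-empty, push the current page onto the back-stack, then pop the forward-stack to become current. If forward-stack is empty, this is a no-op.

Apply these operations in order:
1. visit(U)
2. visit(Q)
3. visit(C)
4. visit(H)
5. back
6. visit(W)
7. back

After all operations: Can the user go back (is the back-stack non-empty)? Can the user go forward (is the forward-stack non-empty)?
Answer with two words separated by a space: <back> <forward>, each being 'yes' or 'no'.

Answer: yes yes

Derivation:
After 1 (visit(U)): cur=U back=1 fwd=0
After 2 (visit(Q)): cur=Q back=2 fwd=0
After 3 (visit(C)): cur=C back=3 fwd=0
After 4 (visit(H)): cur=H back=4 fwd=0
After 5 (back): cur=C back=3 fwd=1
After 6 (visit(W)): cur=W back=4 fwd=0
After 7 (back): cur=C back=3 fwd=1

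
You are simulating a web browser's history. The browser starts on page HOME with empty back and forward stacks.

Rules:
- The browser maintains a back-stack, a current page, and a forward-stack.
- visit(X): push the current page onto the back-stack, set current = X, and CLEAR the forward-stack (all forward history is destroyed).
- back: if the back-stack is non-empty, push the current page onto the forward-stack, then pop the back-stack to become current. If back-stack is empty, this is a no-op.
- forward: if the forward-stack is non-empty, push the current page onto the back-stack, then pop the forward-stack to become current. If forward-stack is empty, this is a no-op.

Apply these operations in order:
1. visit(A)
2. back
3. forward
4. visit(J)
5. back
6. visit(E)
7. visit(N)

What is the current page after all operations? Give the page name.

After 1 (visit(A)): cur=A back=1 fwd=0
After 2 (back): cur=HOME back=0 fwd=1
After 3 (forward): cur=A back=1 fwd=0
After 4 (visit(J)): cur=J back=2 fwd=0
After 5 (back): cur=A back=1 fwd=1
After 6 (visit(E)): cur=E back=2 fwd=0
After 7 (visit(N)): cur=N back=3 fwd=0

Answer: N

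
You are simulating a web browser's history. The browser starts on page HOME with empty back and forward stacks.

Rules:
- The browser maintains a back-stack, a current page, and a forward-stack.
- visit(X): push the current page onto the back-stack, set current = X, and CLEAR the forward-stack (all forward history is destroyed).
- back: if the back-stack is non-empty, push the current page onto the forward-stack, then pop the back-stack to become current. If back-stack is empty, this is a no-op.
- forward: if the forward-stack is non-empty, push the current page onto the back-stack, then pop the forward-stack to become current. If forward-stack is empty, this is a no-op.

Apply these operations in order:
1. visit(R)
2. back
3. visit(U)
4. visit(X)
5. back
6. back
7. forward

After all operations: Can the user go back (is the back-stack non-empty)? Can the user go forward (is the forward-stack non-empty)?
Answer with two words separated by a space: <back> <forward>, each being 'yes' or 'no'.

Answer: yes yes

Derivation:
After 1 (visit(R)): cur=R back=1 fwd=0
After 2 (back): cur=HOME back=0 fwd=1
After 3 (visit(U)): cur=U back=1 fwd=0
After 4 (visit(X)): cur=X back=2 fwd=0
After 5 (back): cur=U back=1 fwd=1
After 6 (back): cur=HOME back=0 fwd=2
After 7 (forward): cur=U back=1 fwd=1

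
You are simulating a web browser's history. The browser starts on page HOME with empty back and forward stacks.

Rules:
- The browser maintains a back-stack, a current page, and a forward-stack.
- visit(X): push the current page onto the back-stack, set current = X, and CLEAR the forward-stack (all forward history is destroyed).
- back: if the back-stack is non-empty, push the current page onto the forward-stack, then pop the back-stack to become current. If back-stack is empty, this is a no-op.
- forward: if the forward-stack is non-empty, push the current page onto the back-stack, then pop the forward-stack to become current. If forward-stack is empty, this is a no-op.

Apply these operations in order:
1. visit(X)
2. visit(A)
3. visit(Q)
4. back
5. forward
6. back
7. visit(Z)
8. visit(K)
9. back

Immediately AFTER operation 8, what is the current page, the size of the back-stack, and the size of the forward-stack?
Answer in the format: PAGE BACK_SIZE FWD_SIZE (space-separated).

After 1 (visit(X)): cur=X back=1 fwd=0
After 2 (visit(A)): cur=A back=2 fwd=0
After 3 (visit(Q)): cur=Q back=3 fwd=0
After 4 (back): cur=A back=2 fwd=1
After 5 (forward): cur=Q back=3 fwd=0
After 6 (back): cur=A back=2 fwd=1
After 7 (visit(Z)): cur=Z back=3 fwd=0
After 8 (visit(K)): cur=K back=4 fwd=0

K 4 0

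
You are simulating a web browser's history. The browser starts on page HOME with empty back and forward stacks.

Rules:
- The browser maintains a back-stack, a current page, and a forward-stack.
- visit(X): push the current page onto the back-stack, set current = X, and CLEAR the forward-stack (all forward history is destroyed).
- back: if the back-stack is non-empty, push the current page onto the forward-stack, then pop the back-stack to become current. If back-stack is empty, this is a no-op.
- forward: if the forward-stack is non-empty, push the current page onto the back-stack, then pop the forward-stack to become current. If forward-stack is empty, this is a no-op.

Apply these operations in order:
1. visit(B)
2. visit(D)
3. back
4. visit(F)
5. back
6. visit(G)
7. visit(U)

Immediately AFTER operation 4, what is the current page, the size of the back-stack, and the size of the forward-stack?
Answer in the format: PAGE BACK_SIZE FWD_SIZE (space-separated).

After 1 (visit(B)): cur=B back=1 fwd=0
After 2 (visit(D)): cur=D back=2 fwd=0
After 3 (back): cur=B back=1 fwd=1
After 4 (visit(F)): cur=F back=2 fwd=0

F 2 0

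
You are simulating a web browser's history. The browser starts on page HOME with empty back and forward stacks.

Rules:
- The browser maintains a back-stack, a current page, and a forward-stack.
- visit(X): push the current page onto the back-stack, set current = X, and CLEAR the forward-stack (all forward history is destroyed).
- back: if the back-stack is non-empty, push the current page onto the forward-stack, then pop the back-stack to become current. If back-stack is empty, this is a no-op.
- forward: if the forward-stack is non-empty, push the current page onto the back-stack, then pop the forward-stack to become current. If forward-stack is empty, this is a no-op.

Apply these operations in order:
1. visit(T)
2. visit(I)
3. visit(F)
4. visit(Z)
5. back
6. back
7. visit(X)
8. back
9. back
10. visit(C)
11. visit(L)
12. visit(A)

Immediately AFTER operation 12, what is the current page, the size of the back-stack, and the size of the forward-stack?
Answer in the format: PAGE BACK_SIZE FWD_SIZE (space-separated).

After 1 (visit(T)): cur=T back=1 fwd=0
After 2 (visit(I)): cur=I back=2 fwd=0
After 3 (visit(F)): cur=F back=3 fwd=0
After 4 (visit(Z)): cur=Z back=4 fwd=0
After 5 (back): cur=F back=3 fwd=1
After 6 (back): cur=I back=2 fwd=2
After 7 (visit(X)): cur=X back=3 fwd=0
After 8 (back): cur=I back=2 fwd=1
After 9 (back): cur=T back=1 fwd=2
After 10 (visit(C)): cur=C back=2 fwd=0
After 11 (visit(L)): cur=L back=3 fwd=0
After 12 (visit(A)): cur=A back=4 fwd=0

A 4 0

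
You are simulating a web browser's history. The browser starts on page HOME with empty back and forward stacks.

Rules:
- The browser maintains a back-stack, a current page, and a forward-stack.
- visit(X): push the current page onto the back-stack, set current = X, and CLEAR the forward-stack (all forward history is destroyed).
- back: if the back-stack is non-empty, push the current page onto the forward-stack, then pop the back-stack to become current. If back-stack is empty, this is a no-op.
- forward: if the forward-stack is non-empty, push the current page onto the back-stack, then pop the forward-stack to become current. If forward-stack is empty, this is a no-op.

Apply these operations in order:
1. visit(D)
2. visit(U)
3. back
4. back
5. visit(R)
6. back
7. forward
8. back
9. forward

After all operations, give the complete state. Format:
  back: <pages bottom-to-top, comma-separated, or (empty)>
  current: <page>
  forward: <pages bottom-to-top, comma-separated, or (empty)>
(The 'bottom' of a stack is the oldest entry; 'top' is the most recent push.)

After 1 (visit(D)): cur=D back=1 fwd=0
After 2 (visit(U)): cur=U back=2 fwd=0
After 3 (back): cur=D back=1 fwd=1
After 4 (back): cur=HOME back=0 fwd=2
After 5 (visit(R)): cur=R back=1 fwd=0
After 6 (back): cur=HOME back=0 fwd=1
After 7 (forward): cur=R back=1 fwd=0
After 8 (back): cur=HOME back=0 fwd=1
After 9 (forward): cur=R back=1 fwd=0

Answer: back: HOME
current: R
forward: (empty)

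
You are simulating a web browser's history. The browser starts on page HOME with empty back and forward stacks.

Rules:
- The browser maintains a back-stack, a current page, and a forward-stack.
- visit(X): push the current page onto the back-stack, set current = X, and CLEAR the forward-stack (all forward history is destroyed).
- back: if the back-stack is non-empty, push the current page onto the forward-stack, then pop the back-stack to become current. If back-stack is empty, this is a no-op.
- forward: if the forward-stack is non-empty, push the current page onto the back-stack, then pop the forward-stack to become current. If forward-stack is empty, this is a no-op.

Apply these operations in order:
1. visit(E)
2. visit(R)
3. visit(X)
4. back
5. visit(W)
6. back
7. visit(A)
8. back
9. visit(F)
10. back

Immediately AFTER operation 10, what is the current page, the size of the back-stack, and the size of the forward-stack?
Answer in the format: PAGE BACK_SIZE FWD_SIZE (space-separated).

After 1 (visit(E)): cur=E back=1 fwd=0
After 2 (visit(R)): cur=R back=2 fwd=0
After 3 (visit(X)): cur=X back=3 fwd=0
After 4 (back): cur=R back=2 fwd=1
After 5 (visit(W)): cur=W back=3 fwd=0
After 6 (back): cur=R back=2 fwd=1
After 7 (visit(A)): cur=A back=3 fwd=0
After 8 (back): cur=R back=2 fwd=1
After 9 (visit(F)): cur=F back=3 fwd=0
After 10 (back): cur=R back=2 fwd=1

R 2 1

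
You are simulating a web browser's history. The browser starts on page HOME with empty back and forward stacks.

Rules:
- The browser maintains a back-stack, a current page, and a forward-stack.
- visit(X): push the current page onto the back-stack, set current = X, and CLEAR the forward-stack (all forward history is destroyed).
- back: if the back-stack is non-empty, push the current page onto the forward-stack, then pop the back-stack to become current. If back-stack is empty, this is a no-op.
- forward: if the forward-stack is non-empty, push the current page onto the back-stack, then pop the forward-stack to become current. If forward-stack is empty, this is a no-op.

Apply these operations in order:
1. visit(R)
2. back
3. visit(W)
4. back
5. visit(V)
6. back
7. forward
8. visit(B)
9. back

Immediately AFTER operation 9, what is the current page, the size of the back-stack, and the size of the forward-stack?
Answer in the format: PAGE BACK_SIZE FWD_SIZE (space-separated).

After 1 (visit(R)): cur=R back=1 fwd=0
After 2 (back): cur=HOME back=0 fwd=1
After 3 (visit(W)): cur=W back=1 fwd=0
After 4 (back): cur=HOME back=0 fwd=1
After 5 (visit(V)): cur=V back=1 fwd=0
After 6 (back): cur=HOME back=0 fwd=1
After 7 (forward): cur=V back=1 fwd=0
After 8 (visit(B)): cur=B back=2 fwd=0
After 9 (back): cur=V back=1 fwd=1

V 1 1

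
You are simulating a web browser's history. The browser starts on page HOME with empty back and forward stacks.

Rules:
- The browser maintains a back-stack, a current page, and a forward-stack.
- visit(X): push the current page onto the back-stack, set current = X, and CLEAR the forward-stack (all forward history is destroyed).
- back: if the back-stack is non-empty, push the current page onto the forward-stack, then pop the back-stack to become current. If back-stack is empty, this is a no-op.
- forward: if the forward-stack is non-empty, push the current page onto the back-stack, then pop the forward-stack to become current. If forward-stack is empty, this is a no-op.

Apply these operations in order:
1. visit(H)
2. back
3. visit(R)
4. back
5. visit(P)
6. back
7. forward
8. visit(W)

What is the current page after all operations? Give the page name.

After 1 (visit(H)): cur=H back=1 fwd=0
After 2 (back): cur=HOME back=0 fwd=1
After 3 (visit(R)): cur=R back=1 fwd=0
After 4 (back): cur=HOME back=0 fwd=1
After 5 (visit(P)): cur=P back=1 fwd=0
After 6 (back): cur=HOME back=0 fwd=1
After 7 (forward): cur=P back=1 fwd=0
After 8 (visit(W)): cur=W back=2 fwd=0

Answer: W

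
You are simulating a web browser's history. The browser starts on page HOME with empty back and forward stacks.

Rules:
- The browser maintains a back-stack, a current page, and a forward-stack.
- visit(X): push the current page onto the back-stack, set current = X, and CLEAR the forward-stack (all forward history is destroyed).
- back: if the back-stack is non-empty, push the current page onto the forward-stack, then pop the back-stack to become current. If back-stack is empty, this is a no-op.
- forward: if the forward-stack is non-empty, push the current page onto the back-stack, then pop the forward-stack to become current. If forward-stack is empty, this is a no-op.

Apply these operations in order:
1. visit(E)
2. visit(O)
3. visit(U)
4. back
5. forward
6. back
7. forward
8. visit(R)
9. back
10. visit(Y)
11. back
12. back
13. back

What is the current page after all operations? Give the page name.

After 1 (visit(E)): cur=E back=1 fwd=0
After 2 (visit(O)): cur=O back=2 fwd=0
After 3 (visit(U)): cur=U back=3 fwd=0
After 4 (back): cur=O back=2 fwd=1
After 5 (forward): cur=U back=3 fwd=0
After 6 (back): cur=O back=2 fwd=1
After 7 (forward): cur=U back=3 fwd=0
After 8 (visit(R)): cur=R back=4 fwd=0
After 9 (back): cur=U back=3 fwd=1
After 10 (visit(Y)): cur=Y back=4 fwd=0
After 11 (back): cur=U back=3 fwd=1
After 12 (back): cur=O back=2 fwd=2
After 13 (back): cur=E back=1 fwd=3

Answer: E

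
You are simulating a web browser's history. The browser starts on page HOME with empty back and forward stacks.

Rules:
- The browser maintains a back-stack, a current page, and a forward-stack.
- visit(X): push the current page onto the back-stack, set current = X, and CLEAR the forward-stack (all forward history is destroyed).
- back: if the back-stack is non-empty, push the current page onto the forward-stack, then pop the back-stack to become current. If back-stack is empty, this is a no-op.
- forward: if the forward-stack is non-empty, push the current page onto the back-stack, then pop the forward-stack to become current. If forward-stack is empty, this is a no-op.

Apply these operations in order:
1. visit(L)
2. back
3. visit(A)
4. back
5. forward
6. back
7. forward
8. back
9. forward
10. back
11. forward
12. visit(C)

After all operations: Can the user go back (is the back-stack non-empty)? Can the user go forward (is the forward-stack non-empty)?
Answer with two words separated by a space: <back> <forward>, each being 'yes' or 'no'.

After 1 (visit(L)): cur=L back=1 fwd=0
After 2 (back): cur=HOME back=0 fwd=1
After 3 (visit(A)): cur=A back=1 fwd=0
After 4 (back): cur=HOME back=0 fwd=1
After 5 (forward): cur=A back=1 fwd=0
After 6 (back): cur=HOME back=0 fwd=1
After 7 (forward): cur=A back=1 fwd=0
After 8 (back): cur=HOME back=0 fwd=1
After 9 (forward): cur=A back=1 fwd=0
After 10 (back): cur=HOME back=0 fwd=1
After 11 (forward): cur=A back=1 fwd=0
After 12 (visit(C)): cur=C back=2 fwd=0

Answer: yes no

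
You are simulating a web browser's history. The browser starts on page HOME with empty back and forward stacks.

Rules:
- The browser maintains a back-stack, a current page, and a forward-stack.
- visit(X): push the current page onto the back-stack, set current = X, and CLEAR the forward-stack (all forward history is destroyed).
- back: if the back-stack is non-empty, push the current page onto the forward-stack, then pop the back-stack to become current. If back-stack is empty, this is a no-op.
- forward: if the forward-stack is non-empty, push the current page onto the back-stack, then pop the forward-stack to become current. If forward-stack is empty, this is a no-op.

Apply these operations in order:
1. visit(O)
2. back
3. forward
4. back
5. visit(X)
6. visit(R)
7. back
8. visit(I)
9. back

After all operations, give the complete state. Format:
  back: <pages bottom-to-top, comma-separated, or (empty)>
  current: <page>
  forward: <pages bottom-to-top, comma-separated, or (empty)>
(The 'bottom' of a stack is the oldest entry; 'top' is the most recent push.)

Answer: back: HOME
current: X
forward: I

Derivation:
After 1 (visit(O)): cur=O back=1 fwd=0
After 2 (back): cur=HOME back=0 fwd=1
After 3 (forward): cur=O back=1 fwd=0
After 4 (back): cur=HOME back=0 fwd=1
After 5 (visit(X)): cur=X back=1 fwd=0
After 6 (visit(R)): cur=R back=2 fwd=0
After 7 (back): cur=X back=1 fwd=1
After 8 (visit(I)): cur=I back=2 fwd=0
After 9 (back): cur=X back=1 fwd=1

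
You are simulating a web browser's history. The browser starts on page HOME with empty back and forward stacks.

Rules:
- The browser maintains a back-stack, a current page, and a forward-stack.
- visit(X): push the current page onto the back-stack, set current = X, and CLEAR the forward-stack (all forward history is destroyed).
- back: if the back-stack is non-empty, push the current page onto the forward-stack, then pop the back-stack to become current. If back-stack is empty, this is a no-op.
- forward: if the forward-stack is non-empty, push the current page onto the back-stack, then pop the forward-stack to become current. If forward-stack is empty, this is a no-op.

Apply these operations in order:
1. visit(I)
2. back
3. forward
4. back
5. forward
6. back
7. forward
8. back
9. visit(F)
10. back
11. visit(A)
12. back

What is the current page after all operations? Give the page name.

Answer: HOME

Derivation:
After 1 (visit(I)): cur=I back=1 fwd=0
After 2 (back): cur=HOME back=0 fwd=1
After 3 (forward): cur=I back=1 fwd=0
After 4 (back): cur=HOME back=0 fwd=1
After 5 (forward): cur=I back=1 fwd=0
After 6 (back): cur=HOME back=0 fwd=1
After 7 (forward): cur=I back=1 fwd=0
After 8 (back): cur=HOME back=0 fwd=1
After 9 (visit(F)): cur=F back=1 fwd=0
After 10 (back): cur=HOME back=0 fwd=1
After 11 (visit(A)): cur=A back=1 fwd=0
After 12 (back): cur=HOME back=0 fwd=1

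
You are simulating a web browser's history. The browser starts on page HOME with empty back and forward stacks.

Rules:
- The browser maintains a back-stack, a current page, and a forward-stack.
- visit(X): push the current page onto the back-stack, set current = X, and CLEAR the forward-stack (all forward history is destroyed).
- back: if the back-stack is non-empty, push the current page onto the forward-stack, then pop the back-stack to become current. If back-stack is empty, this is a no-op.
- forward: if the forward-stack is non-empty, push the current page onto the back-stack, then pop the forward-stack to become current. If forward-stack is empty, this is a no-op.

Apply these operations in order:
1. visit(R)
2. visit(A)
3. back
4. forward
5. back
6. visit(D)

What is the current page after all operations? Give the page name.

Answer: D

Derivation:
After 1 (visit(R)): cur=R back=1 fwd=0
After 2 (visit(A)): cur=A back=2 fwd=0
After 3 (back): cur=R back=1 fwd=1
After 4 (forward): cur=A back=2 fwd=0
After 5 (back): cur=R back=1 fwd=1
After 6 (visit(D)): cur=D back=2 fwd=0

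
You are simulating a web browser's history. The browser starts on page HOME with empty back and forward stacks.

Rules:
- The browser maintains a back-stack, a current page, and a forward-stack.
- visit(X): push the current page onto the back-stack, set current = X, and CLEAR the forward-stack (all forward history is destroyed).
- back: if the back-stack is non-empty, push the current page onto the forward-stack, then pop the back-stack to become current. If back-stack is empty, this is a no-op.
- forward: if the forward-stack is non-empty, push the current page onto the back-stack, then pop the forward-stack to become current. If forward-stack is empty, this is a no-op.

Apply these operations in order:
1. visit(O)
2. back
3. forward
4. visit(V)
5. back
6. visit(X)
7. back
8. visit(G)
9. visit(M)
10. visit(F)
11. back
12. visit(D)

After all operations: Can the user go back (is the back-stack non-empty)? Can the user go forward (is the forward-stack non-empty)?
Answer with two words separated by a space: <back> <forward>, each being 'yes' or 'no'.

After 1 (visit(O)): cur=O back=1 fwd=0
After 2 (back): cur=HOME back=0 fwd=1
After 3 (forward): cur=O back=1 fwd=0
After 4 (visit(V)): cur=V back=2 fwd=0
After 5 (back): cur=O back=1 fwd=1
After 6 (visit(X)): cur=X back=2 fwd=0
After 7 (back): cur=O back=1 fwd=1
After 8 (visit(G)): cur=G back=2 fwd=0
After 9 (visit(M)): cur=M back=3 fwd=0
After 10 (visit(F)): cur=F back=4 fwd=0
After 11 (back): cur=M back=3 fwd=1
After 12 (visit(D)): cur=D back=4 fwd=0

Answer: yes no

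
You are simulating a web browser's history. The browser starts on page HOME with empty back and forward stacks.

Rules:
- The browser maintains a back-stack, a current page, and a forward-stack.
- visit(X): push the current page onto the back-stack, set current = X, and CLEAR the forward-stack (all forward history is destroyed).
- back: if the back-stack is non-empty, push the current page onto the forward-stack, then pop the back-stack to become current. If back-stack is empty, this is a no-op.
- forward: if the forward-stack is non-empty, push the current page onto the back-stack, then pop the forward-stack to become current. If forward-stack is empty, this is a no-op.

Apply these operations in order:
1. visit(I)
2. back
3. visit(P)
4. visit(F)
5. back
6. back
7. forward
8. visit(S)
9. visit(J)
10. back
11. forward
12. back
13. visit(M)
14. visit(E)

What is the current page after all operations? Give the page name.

After 1 (visit(I)): cur=I back=1 fwd=0
After 2 (back): cur=HOME back=0 fwd=1
After 3 (visit(P)): cur=P back=1 fwd=0
After 4 (visit(F)): cur=F back=2 fwd=0
After 5 (back): cur=P back=1 fwd=1
After 6 (back): cur=HOME back=0 fwd=2
After 7 (forward): cur=P back=1 fwd=1
After 8 (visit(S)): cur=S back=2 fwd=0
After 9 (visit(J)): cur=J back=3 fwd=0
After 10 (back): cur=S back=2 fwd=1
After 11 (forward): cur=J back=3 fwd=0
After 12 (back): cur=S back=2 fwd=1
After 13 (visit(M)): cur=M back=3 fwd=0
After 14 (visit(E)): cur=E back=4 fwd=0

Answer: E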